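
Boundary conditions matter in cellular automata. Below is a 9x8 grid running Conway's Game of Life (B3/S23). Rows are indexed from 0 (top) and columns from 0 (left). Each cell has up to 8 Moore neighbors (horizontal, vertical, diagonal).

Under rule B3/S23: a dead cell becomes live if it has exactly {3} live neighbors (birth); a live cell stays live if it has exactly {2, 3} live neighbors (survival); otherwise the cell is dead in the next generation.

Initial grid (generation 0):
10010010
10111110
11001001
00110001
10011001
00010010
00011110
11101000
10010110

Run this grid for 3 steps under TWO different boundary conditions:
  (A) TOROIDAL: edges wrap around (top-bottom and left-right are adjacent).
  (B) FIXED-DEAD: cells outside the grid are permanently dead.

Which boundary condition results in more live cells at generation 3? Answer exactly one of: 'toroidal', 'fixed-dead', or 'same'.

Under TOROIDAL boundary, generation 3:
01000000
00000000
00000000
00000110
00100110
10100011
00000010
01000011
00100110
Population = 17

Under FIXED-DEAD boundary, generation 3:
01010011
10010011
10100010
11100000
00100000
00000000
00000110
10001110
01011100
Population = 25

Comparison: toroidal=17, fixed-dead=25 -> fixed-dead

Answer: fixed-dead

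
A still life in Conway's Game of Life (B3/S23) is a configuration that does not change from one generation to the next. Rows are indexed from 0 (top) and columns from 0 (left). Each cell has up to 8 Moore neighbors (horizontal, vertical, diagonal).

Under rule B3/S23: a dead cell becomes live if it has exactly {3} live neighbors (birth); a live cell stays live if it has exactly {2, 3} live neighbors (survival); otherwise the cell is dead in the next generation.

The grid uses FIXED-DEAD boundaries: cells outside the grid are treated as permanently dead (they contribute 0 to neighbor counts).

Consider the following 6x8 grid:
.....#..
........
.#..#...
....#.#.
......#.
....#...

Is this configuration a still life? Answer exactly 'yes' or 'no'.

Answer: no

Derivation:
Compute generation 1 and compare to generation 0 (given above):
Generation 1:
........
........
.....#..
........
........
........
Cell (0,5) differs: gen0=1 vs gen1=0 -> NOT a still life.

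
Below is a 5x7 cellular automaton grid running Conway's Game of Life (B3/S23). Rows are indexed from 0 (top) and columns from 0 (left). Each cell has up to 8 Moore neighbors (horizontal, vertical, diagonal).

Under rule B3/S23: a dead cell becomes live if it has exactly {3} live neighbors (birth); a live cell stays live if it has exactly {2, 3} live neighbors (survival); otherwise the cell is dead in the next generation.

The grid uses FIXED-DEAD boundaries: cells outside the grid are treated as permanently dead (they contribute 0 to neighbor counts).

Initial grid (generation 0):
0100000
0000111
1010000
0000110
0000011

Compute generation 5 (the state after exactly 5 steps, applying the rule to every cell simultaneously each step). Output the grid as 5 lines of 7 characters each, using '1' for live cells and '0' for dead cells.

Simulating step by step:
Generation 0 (given above): 10 live cells
Generation 1: 11 live cells
0000010
0100010
0001001
0000111
0000111
Generation 2: 7 live cells
0000000
0000111
0000001
0001000
0000101
Generation 3: 6 live cells
0000010
0000011
0000101
0000010
0000000
Generation 4: 7 live cells
0000011
0000101
0000101
0000010
0000000
Generation 5: 7 live cells
(generation 5 grid is the final answer)

Answer: 0000011
0000101
0000101
0000010
0000000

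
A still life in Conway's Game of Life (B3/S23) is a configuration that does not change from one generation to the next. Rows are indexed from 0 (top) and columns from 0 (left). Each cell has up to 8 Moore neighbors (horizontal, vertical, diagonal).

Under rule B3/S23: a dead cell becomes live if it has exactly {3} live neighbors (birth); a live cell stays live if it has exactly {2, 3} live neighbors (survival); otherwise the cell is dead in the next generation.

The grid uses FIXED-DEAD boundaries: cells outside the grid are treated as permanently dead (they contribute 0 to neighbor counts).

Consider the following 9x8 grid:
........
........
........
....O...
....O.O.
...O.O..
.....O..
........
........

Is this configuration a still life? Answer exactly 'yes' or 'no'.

Compute generation 1 and compare to generation 0 (given above):
Generation 1:
........
........
........
.....O..
...OO...
.....OO.
....O...
........
........
Cell (3,4) differs: gen0=1 vs gen1=0 -> NOT a still life.

Answer: no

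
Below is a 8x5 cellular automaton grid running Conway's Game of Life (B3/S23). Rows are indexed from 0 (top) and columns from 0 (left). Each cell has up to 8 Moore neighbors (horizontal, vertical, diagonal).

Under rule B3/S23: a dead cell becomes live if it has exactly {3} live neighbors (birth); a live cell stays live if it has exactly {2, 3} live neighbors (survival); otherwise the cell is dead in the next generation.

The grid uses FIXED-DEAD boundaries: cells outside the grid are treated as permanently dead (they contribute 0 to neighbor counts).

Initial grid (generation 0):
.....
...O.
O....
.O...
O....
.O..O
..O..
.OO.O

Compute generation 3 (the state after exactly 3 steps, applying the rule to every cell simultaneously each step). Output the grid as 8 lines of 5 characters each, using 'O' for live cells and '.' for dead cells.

Answer: .....
.....
.....
.O...
..O..
.OOO.
O..O.
..OO.

Derivation:
Simulating step by step:
Generation 0 (given above): 10 live cells
Generation 1: 9 live cells
.....
.....
.....
OO...
OO...
.O...
..O..
.OOO.
Generation 2: 10 live cells
.....
.....
.....
OO...
..O..
OOO..
...O.
.OOO.
Generation 3: 9 live cells
(generation 3 grid is the final answer)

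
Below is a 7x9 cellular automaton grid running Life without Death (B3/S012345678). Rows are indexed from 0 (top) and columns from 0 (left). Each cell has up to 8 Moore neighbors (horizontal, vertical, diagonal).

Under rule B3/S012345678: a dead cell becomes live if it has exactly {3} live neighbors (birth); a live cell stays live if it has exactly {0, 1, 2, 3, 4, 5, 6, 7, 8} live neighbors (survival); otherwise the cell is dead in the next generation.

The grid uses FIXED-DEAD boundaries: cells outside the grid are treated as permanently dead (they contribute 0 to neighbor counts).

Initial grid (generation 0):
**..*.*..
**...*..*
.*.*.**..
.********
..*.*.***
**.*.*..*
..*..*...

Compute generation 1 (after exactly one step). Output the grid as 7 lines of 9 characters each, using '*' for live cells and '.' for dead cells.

Answer: **..***..
**...*.**
.*.*.**.*
.********
*.*.*.***
**.*.*..*
.**.**...

Derivation:
Simulating step by step:
Generation 0 (given above): 32 live cells
Generation 1: 38 live cells
(generation 1 grid is the final answer)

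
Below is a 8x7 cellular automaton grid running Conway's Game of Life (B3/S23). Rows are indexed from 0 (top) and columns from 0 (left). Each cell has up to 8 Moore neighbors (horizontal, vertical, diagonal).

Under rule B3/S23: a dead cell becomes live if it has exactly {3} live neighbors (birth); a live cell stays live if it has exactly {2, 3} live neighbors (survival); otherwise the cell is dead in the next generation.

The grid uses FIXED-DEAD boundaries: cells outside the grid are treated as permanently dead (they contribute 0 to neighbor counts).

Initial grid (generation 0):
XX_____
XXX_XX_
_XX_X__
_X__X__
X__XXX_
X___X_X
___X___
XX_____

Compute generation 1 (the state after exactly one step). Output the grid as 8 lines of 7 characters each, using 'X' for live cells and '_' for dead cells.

Answer: X_X____
____XX_
____X__
XX_____
XX_X___
_______
XX_____
_______

Derivation:
Simulating step by step:
Generation 0 (given above): 22 live cells
Generation 1: 12 live cells
(generation 1 grid is the final answer)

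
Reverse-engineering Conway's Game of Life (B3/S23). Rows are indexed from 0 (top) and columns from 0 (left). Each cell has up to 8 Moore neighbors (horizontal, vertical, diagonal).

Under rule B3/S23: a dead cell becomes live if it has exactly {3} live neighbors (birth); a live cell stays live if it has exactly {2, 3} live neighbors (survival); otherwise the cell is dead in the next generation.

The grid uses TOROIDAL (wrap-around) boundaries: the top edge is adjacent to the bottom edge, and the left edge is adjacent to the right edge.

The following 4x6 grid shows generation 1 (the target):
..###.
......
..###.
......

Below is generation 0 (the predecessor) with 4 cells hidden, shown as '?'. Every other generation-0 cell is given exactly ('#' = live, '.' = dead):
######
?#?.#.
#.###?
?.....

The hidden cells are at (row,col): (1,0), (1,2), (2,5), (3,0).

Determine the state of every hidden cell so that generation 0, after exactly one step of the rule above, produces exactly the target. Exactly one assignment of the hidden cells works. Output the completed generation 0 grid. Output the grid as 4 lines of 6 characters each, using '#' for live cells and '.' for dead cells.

Answer: ######
##..#.
#.####
#.....

Derivation:
Hidden generation-0 cells (in order): (1,0), (1,2), (2,5), (3,0).
A hidden cell only influences target cells in its own 3x3 neighborhood. Try each of the 2^4 = 16 assignments, step the completed generation 0 forward once under B3/S23, and compare with the target:
  (1,0)=. (1,2)=. (2,5)=. (3,0)=. -> step gives (0,0)='#' but target has '.' -> reject
  (1,0)=. (1,2)=. (2,5)=. (3,0)=# -> step gives (2,0)='#' but target has '.' -> reject
  (1,0)=. (1,2)=. (2,5)=# (3,0)=. -> step gives (0,0)='#' but target has '.' -> reject
  (1,0)=. (1,2)=. (2,5)=# (3,0)=# -> step gives (2,0)='#' but target has '.' -> reject
  (1,0)=. (1,2)=# (2,5)=. (3,0)=. -> step gives (0,0)='#' but target has '.' -> reject
  (1,0)=. (1,2)=# (2,5)=. (3,0)=# -> step gives (0,2)='.' but target has '#' -> reject
  (1,0)=. (1,2)=# (2,5)=# (3,0)=. -> step gives (0,0)='#' but target has '.' -> reject
  (1,0)=. (1,2)=# (2,5)=# (3,0)=# -> step gives (0,2)='.' but target has '#' -> reject
  (1,0)=# (1,2)=. (2,5)=. (3,0)=. -> step gives (2,0)='#' but target has '.' -> reject
  (1,0)=# (1,2)=. (2,5)=. (3,0)=# -> step gives (2,0)='#' but target has '.' -> reject
  (1,0)=# (1,2)=. (2,5)=# (3,0)=. -> step gives (2,0)='#' but target has '.' -> reject
  (1,0)=# (1,2)=. (2,5)=# (3,0)=# -> step reproduces the target at every cell -> ACCEPT
  (1,0)=# (1,2)=# (2,5)=. (3,0)=. -> step gives (0,2)='.' but target has '#' -> reject
  (1,0)=# (1,2)=# (2,5)=. (3,0)=# -> step gives (0,2)='.' but target has '#' -> reject
  (1,0)=# (1,2)=# (2,5)=# (3,0)=. -> step gives (0,2)='.' but target has '#' -> reject
  (1,0)=# (1,2)=# (2,5)=# (3,0)=# -> step gives (0,2)='.' but target has '#' -> reject
Unique solution: (1,0)=live, (1,2)=dead, (2,5)=live, (3,0)=live.
Check: live-neighbor counts of every cell in the completed generation 0:
553335
666768
452335
565667
Applying B3/S23 to generation 0 with these counts gives:
..###.
......
..###.
......
which matches the target exactly.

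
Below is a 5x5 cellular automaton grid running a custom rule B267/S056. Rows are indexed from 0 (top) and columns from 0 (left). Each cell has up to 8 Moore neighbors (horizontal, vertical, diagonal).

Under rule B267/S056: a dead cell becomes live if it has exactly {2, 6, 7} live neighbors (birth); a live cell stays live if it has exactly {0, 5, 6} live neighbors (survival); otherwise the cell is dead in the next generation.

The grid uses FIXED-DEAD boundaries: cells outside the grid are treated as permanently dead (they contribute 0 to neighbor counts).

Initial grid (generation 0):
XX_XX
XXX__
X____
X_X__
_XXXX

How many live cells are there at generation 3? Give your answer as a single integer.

Answer: 4

Derivation:
Simulating step by step:
Generation 0 (given above): 14 live cells
Generation 1: 6 live cells
_____
_X__X
_X_X_
____X
X____
Generation 2: 8 live cells
_____
X__X_
X____
XXXX_
X____
Generation 3: 4 live cells
_____
_X_X_
____X
_____
___X_
Population at generation 3: 4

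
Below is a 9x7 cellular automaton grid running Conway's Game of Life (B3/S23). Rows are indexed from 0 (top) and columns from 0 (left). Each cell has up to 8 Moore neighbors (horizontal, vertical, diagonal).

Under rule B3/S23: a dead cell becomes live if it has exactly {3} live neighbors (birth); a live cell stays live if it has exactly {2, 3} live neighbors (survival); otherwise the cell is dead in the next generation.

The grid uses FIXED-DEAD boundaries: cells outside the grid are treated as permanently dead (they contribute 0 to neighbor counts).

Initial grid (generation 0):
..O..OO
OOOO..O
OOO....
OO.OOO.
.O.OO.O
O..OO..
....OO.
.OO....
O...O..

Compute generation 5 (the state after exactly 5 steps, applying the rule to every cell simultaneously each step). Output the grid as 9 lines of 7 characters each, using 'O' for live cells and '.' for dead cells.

Answer: ...OOO.
...OOO.
.......
.......
.......
.OOO...
.OOO...
OOO....
.......

Derivation:
Simulating step by step:
Generation 0 (given above): 29 live cells
Generation 1: 21 live cells
..OO.OO
O..O.OO
.....O.
.....O.
.O.....
..O....
.OO.OO.
.O.OOO.
.O.....
Generation 2: 17 live cells
..OO.OO
..OO...
.....O.
.......
.......
..OO...
.O...O.
OO.O.O.
..O.O..
Generation 3: 19 live cells
..OOO..
..OO.OO
.......
.......
.......
..O....
OO.O...
OO.O.O.
.OOOO..
Generation 4: 14 live cells
..O.OO.
..O..O.
.......
.......
.......
.OO....
O..OO..
.......
OO.OO..
Generation 5: 15 live cells
(generation 5 grid is the final answer)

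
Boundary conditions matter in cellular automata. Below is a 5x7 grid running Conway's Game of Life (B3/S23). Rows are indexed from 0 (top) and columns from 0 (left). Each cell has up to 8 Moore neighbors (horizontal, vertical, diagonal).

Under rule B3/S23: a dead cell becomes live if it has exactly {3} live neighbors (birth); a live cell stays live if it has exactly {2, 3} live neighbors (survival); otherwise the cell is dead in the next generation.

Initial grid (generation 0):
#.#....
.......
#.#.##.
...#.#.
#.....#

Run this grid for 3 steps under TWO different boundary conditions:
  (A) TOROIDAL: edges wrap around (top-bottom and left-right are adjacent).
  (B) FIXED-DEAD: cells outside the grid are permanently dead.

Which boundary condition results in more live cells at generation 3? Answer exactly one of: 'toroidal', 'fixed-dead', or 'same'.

Under TOROIDAL boundary, generation 3:
.####..
.#.##..
...##..
..#.#..
.#..#..
Population = 13

Under FIXED-DEAD boundary, generation 3:
.......
....#..
...#.##
..##.##
.......
Population = 8

Comparison: toroidal=13, fixed-dead=8 -> toroidal

Answer: toroidal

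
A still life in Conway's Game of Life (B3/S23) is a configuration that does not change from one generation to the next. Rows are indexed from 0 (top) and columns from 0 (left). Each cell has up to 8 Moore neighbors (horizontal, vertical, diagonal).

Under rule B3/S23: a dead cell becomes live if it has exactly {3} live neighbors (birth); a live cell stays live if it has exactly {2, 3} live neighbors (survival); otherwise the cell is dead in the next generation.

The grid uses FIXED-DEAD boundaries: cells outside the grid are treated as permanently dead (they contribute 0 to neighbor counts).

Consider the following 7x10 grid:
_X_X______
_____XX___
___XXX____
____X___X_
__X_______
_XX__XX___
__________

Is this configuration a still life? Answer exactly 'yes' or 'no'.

Answer: no

Derivation:
Compute generation 1 and compare to generation 0 (given above):
Generation 1:
__________
__XX_XX___
___X__X___
____XX____
_XXX_X____
_XX_______
__________
Cell (0,1) differs: gen0=1 vs gen1=0 -> NOT a still life.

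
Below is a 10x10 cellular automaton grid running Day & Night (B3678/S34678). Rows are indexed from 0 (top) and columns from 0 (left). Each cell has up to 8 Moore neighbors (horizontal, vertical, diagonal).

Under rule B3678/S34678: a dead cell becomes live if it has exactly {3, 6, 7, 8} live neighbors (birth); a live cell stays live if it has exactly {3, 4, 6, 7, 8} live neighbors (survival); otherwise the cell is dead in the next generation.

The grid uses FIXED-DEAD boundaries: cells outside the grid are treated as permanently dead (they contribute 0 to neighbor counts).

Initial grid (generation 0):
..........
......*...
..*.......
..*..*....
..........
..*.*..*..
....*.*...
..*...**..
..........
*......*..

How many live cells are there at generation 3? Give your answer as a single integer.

Simulating step by step:
Generation 0 (given above): 14 live cells
Generation 1: 7 live cells
..........
..........
..........
..........
...*......
...*.*....
......*...
.....*....
......**..
..........
Generation 2: 5 live cells
..........
..........
..........
..........
....*.....
....*.....
....**....
.......*..
..........
..........
Generation 3: 2 live cells
..........
..........
..........
..........
..........
...**.....
..........
..........
..........
..........
Population at generation 3: 2

Answer: 2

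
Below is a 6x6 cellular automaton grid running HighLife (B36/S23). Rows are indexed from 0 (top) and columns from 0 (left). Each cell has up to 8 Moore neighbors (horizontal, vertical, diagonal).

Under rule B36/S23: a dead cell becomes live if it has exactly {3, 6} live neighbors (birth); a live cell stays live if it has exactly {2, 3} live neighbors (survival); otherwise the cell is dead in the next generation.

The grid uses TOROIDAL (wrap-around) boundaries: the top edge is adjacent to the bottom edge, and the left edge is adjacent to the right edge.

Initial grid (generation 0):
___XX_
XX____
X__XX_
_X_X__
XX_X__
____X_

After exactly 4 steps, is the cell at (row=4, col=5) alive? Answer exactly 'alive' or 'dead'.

Answer: dead

Derivation:
Simulating step by step:
Generation 0 (given above): 13 live cells
Generation 1: 20 live cells
___XXX
XXX___
X__XXX
_X_X_X
XX_XX_
__X_XX
Generation 2: 11 live cells
______
_XX_XX
___X__
XX____
_X____
_XXX__
Generation 3: 13 live cells
X___X_
__XXX_
___XXX
XXX___
______
_XX___
Generation 4: 13 live cells
____XX
__X___
X____X
XXXXXX
X_____
_X____

Cell (4,5) at generation 4: 0 -> dead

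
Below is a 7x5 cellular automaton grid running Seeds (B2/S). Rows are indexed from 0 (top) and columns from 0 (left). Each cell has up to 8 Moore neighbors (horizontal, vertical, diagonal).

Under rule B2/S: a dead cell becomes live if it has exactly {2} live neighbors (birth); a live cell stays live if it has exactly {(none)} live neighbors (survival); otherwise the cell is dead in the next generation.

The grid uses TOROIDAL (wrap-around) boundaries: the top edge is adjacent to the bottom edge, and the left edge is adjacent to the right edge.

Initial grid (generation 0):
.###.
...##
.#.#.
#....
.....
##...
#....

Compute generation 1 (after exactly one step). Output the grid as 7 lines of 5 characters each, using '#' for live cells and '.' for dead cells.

Answer: .....
.....
.....
.##.#
....#
....#
...#.

Derivation:
Simulating step by step:
Generation 0 (given above): 11 live cells
Generation 1: 6 live cells
(generation 1 grid is the final answer)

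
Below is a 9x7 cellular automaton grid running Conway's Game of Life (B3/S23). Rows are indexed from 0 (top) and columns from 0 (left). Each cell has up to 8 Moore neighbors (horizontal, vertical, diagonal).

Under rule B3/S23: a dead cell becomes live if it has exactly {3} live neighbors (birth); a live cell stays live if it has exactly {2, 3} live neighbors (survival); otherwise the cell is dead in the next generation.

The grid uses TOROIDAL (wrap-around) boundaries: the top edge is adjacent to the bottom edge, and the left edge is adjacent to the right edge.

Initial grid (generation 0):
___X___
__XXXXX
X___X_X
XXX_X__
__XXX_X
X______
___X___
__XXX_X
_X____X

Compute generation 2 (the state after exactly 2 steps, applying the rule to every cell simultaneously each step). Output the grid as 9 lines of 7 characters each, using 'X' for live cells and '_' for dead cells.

Answer: ___XX__
XX____X
_X_X___
____X__
_XX_X__
_XX____
_______
__X____
X_X____

Derivation:
Simulating step by step:
Generation 0 (given above): 25 live cells
Generation 1: 25 live cells
X__X__X
X_X___X
_______
__X_X__
__X_XXX
__X_X__
__XXX__
X_XXXX_
X___XX_
Generation 2: 16 live cells
(generation 2 grid is the final answer)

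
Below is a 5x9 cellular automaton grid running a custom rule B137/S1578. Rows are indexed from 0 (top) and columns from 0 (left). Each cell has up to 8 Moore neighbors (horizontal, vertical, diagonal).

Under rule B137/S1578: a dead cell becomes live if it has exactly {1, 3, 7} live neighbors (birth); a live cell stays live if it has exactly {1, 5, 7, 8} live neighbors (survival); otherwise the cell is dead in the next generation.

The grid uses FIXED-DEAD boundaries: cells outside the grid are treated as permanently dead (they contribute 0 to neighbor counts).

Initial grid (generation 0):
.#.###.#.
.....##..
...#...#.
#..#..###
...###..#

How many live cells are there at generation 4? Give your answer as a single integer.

Simulating step by step:
Generation 0 (given above): 18 live cells
Generation 1: 21 live cells
#..#...##
####...#.
##.###..#
.##..#...
##....#..
Generation 2: 15 live cells
.........
.##...#..
..#...#.#
.#.#..#.#
..###.##.
Generation 3: 17 live cells
#..#.###.
#.....###
...###..#
#...#....
#....#...
Generation 4: 18 live cells
#.#.....#
#..#..##.
..#...#..
#.##...##
#..#.##..
Population at generation 4: 18

Answer: 18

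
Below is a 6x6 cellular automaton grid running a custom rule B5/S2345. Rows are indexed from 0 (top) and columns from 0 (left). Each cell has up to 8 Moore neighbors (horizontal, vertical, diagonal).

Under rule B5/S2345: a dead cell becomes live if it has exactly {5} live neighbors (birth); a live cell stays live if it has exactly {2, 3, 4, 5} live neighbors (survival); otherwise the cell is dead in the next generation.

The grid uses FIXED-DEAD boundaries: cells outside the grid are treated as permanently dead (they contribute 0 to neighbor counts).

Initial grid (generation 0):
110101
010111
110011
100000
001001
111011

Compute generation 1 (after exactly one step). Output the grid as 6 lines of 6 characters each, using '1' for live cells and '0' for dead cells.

Answer: 110111
111101
110011
100000
011001
011011

Derivation:
Simulating step by step:
Generation 0 (given above): 20 live cells
Generation 1: 22 live cells
(generation 1 grid is the final answer)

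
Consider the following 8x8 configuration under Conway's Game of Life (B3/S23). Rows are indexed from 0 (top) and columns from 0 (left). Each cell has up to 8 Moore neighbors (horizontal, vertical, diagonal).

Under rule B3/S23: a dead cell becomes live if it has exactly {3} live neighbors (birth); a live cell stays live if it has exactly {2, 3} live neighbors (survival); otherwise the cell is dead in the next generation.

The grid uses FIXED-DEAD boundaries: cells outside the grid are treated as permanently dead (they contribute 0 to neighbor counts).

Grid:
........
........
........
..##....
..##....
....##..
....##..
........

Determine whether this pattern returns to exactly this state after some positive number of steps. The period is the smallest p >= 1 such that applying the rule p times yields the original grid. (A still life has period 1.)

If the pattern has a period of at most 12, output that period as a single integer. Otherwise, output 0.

Simulating and comparing each generation to the original:
Gen 0 (original, given above): 8 live cells
Gen 1: 6 live cells, differs from original
Gen 2: 8 live cells, MATCHES original -> period = 2

Answer: 2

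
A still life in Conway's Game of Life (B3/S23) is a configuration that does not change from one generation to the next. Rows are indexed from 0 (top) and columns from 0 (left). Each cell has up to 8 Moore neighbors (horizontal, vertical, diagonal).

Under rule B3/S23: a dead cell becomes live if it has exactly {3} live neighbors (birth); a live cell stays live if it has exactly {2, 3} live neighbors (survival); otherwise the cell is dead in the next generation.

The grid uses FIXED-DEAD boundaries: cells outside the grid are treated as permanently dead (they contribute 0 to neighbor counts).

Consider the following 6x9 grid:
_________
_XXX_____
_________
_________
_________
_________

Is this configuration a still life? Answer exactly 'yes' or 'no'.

Compute generation 1 and compare to generation 0 (given above):
Generation 1:
__X______
__X______
__X______
_________
_________
_________
Cell (0,2) differs: gen0=0 vs gen1=1 -> NOT a still life.

Answer: no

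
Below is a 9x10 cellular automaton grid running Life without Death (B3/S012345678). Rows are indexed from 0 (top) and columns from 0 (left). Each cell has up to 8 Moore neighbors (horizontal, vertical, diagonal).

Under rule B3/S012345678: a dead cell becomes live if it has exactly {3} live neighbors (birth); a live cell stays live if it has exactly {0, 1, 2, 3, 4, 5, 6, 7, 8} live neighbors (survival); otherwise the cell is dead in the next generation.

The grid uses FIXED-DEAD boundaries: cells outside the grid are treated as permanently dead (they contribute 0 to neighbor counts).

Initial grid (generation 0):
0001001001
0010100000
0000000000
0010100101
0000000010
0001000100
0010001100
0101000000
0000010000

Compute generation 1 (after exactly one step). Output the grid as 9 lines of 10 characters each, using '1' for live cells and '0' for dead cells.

Simulating step by step:
Generation 0 (given above): 18 live cells
Generation 1: 27 live cells
(generation 1 grid is the final answer)

Answer: 0001001001
0011100000
0000000000
0010100111
0001000110
0001001110
0011001100
0111001000
0000010000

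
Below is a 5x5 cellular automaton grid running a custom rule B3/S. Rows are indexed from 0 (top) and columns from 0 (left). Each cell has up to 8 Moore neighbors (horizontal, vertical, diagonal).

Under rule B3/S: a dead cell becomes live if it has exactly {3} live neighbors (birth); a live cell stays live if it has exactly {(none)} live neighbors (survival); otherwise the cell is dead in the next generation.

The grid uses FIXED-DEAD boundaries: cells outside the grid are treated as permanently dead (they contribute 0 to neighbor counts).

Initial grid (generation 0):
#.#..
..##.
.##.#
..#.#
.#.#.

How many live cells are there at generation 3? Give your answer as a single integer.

Simulating step by step:
Generation 0 (given above): 11 live cells
Generation 1: 3 live cells
.#.#.
.....
.....
.....
..#..
Generation 2: 0 live cells
.....
.....
.....
.....
.....
Generation 3: 0 live cells
.....
.....
.....
.....
.....
Population at generation 3: 0

Answer: 0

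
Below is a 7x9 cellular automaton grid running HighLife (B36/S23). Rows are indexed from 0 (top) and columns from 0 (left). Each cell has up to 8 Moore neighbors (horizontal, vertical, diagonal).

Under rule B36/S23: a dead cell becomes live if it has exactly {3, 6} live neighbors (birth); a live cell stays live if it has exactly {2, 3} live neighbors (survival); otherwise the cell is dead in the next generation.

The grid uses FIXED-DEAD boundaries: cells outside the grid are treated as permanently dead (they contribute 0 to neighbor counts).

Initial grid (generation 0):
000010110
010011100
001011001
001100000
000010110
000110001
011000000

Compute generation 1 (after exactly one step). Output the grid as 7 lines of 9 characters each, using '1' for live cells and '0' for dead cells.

Simulating step by step:
Generation 0 (given above): 21 live cells
Generation 1: 20 live cells
(generation 1 grid is the final answer)

Answer: 000010110
000000000
011000100
001000110
001011010
001111010
001100000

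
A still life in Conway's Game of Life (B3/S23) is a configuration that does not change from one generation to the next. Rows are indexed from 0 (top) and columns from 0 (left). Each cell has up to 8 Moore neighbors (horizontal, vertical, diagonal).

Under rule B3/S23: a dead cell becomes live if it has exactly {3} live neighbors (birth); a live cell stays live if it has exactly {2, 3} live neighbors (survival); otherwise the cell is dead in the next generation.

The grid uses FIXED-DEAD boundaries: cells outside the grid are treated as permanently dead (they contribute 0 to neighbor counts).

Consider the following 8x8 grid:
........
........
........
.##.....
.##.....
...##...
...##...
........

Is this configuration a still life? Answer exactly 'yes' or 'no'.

Compute generation 1 and compare to generation 0 (given above):
Generation 1:
........
........
........
.##.....
.#......
....#...
...##...
........
Cell (4,2) differs: gen0=1 vs gen1=0 -> NOT a still life.

Answer: no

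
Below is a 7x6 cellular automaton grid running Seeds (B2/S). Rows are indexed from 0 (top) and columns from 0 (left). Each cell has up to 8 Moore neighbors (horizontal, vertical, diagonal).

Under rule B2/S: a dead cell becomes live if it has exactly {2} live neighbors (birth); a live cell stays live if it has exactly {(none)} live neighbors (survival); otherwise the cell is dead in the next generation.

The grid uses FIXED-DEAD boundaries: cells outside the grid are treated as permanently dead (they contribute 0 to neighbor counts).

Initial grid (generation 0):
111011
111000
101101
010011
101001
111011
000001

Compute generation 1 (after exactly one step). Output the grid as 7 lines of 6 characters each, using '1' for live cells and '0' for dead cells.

Answer: 000000
000000
000000
000000
000000
000000
101100

Derivation:
Simulating step by step:
Generation 0 (given above): 24 live cells
Generation 1: 3 live cells
(generation 1 grid is the final answer)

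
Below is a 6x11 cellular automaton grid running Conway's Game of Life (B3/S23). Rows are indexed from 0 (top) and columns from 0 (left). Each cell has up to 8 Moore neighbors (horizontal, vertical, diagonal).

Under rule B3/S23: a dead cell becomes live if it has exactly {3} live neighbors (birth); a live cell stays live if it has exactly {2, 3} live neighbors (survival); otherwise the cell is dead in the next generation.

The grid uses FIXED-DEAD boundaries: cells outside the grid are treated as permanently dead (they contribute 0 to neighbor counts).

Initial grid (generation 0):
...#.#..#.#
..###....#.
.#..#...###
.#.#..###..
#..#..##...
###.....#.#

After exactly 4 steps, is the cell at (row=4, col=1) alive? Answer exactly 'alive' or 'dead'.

Simulating step by step:
Generation 0 (given above): 27 live cells
Generation 1: 23 live cells
..##.....#.
..#..#.....
.#..##....#
##.####....
#..#..#..#.
###....#...
Generation 2: 17 live cells
..##.......
.##..#.....
##.........
##.#..#....
...#..##...
###........
Generation 3: 14 live cells
.###.......
#..#.......
...........
##....##...
...#..##...
.##........
Generation 4: 13 live cells
.###.......
.#.#.......
##.........
......##...
#.....##...
..#........

Cell (4,1) at generation 4: 0 -> dead

Answer: dead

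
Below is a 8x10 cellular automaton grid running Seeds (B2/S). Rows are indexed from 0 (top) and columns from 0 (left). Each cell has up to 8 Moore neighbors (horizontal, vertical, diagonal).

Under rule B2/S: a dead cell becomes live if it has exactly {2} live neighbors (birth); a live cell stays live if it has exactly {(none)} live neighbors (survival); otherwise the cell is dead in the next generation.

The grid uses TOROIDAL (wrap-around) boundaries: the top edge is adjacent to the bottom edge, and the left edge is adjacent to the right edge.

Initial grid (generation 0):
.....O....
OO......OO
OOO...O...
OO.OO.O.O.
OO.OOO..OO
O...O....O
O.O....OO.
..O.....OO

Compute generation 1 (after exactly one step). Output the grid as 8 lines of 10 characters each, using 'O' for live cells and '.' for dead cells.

Answer: ..O....O..
.....OOO..
....O.....
..........
......O...
......O...
..........
O..O..O...

Derivation:
Simulating step by step:
Generation 0 (given above): 32 live cells
Generation 1: 11 live cells
(generation 1 grid is the final answer)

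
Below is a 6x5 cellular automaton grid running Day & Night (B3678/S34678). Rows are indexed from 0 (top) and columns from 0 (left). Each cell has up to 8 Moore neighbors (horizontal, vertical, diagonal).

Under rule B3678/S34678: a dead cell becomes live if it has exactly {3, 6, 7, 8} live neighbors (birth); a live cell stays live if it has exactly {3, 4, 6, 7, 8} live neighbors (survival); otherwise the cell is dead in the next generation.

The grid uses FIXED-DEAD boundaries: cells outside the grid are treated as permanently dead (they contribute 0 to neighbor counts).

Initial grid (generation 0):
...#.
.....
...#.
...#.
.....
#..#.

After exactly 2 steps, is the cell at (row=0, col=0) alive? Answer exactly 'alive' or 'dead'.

Simulating step by step:
Generation 0 (given above): 5 live cells
Generation 1: 0 live cells
.....
.....
.....
.....
.....
.....
Generation 2: 0 live cells
.....
.....
.....
.....
.....
.....

Cell (0,0) at generation 2: 0 -> dead

Answer: dead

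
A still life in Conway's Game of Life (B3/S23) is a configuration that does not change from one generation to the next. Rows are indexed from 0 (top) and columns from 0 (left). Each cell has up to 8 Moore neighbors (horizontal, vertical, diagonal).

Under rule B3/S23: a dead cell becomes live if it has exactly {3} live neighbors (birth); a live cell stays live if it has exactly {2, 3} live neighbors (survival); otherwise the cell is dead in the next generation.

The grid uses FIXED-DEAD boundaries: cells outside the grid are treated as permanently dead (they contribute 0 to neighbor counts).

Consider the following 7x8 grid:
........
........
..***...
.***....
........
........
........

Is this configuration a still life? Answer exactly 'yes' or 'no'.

Answer: no

Derivation:
Compute generation 1 and compare to generation 0 (given above):
Generation 1:
........
...*....
.*..*...
.*..*...
..*.....
........
........
Cell (1,3) differs: gen0=0 vs gen1=1 -> NOT a still life.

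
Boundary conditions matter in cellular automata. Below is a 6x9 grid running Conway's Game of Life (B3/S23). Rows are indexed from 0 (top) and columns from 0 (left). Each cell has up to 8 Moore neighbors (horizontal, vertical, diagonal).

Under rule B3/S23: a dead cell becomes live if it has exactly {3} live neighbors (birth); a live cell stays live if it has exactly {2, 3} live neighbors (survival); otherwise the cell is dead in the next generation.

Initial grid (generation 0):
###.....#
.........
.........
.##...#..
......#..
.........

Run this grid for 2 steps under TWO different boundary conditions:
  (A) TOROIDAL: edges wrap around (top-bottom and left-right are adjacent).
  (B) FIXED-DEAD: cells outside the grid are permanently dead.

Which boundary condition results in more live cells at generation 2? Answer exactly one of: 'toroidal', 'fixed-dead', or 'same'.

Under TOROIDAL boundary, generation 2:
..#.....#
##.......
.........
.........
.........
##.......
Population = 6

Under FIXED-DEAD boundary, generation 2:
.........
.........
.........
.........
.........
.........
Population = 0

Comparison: toroidal=6, fixed-dead=0 -> toroidal

Answer: toroidal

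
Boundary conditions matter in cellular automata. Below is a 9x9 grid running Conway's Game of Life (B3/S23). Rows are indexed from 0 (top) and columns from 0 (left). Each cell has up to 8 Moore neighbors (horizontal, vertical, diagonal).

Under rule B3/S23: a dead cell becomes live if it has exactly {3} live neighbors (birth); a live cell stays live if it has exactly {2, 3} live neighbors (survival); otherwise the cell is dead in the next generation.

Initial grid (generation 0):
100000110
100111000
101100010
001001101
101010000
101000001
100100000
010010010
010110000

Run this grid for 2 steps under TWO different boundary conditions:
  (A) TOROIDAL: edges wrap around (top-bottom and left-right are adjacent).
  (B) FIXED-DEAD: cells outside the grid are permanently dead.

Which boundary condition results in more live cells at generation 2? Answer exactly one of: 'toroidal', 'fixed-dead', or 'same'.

Answer: fixed-dead

Derivation:
Under TOROIDAL boundary, generation 2:
000000000
000011010
101000000
101011000
001011000
101000000
001100000
000000110
000010100
Population = 20

Under FIXED-DEAD boundary, generation 2:
000000100
011000010
001000011
011011011
001011010
001000000
101100000
100010000
011110000
Population = 27

Comparison: toroidal=20, fixed-dead=27 -> fixed-dead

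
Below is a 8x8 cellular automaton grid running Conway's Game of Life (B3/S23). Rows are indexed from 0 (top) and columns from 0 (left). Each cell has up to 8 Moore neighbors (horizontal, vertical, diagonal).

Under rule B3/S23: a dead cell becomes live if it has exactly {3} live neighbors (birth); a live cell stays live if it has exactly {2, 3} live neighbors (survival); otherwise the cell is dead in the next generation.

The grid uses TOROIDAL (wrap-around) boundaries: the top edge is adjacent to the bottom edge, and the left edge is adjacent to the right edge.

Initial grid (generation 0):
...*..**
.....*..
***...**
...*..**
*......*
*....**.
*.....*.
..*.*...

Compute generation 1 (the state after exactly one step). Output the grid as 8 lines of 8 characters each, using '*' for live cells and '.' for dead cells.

Simulating step by step:
Generation 0 (given above): 21 live cells
Generation 1: 23 live cells
(generation 1 grid is the final answer)

Answer: ...****.
.**..*..
***..*..
..*.....
*....*..
**...**.
.*....*.
...*.**.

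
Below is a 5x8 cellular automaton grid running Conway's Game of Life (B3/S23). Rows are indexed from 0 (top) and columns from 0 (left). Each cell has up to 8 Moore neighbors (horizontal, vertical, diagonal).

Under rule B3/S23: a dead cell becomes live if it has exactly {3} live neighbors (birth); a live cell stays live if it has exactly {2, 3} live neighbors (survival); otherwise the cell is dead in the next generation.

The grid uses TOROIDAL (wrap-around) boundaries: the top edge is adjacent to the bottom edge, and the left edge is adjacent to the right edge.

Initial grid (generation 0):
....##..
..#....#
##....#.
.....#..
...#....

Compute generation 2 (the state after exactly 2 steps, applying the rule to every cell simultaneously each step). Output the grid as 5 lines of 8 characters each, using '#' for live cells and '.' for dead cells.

Simulating step by step:
Generation 0 (given above): 9 live cells
Generation 1: 12 live cells
...##...
##...###
##....##
........
.....#..
Generation 2: 13 live cells
(generation 2 grid is the final answer)

Answer: #...#..#
.##.##..
.#...#..
#.....##
....#...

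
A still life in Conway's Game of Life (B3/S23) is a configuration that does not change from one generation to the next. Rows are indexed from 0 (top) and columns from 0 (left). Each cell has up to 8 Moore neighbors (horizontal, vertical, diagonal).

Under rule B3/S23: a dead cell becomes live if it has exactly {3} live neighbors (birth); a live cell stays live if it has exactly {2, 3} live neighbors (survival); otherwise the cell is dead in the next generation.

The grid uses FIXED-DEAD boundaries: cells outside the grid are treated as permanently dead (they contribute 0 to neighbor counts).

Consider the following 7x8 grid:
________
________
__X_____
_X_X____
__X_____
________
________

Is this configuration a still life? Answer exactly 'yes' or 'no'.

Answer: yes

Derivation:
Compute generation 1 and compare to generation 0 (given above):
Generation 1:
________
________
__X_____
_X_X____
__X_____
________
________
The grids are IDENTICAL -> still life.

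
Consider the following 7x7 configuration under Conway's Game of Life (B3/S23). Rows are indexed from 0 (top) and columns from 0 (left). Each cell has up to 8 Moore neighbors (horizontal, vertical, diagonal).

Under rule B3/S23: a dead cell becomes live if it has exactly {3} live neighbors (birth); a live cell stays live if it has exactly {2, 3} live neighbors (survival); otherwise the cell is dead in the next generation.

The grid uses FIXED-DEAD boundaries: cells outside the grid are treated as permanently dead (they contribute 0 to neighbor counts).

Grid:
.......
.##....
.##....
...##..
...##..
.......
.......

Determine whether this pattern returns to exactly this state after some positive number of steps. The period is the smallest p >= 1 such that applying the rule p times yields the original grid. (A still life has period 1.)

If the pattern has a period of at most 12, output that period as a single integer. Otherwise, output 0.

Answer: 2

Derivation:
Simulating and comparing each generation to the original:
Gen 0 (original, given above): 8 live cells
Gen 1: 6 live cells, differs from original
Gen 2: 8 live cells, MATCHES original -> period = 2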